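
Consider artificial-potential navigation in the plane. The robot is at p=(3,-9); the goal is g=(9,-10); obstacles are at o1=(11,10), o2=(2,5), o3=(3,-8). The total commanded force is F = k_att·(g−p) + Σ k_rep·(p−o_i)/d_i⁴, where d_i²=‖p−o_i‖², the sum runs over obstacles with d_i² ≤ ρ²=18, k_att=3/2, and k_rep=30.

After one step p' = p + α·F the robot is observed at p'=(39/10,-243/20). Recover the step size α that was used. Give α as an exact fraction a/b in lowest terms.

F_att = 3/2·(g−p) = 3/2·(6,-1) = (9.0000,-1.5000)
o1: d²=425 > ρ²=18 → inactive
o2: d²=197 > ρ²=18 → inactive
o3: d²=1 ≤ ρ²=18; F_rep = 30·(0,-1)/1² = (0.0000,-30.0000)
F = F_att + ΣF_rep = (9.0000,-31.5000)
Δp = p'−p = (0.9000,-3.1500); α = Δx/Fx = (9/10) / (9) = 1/10
check: Δy/Fy = (-63/20) / (-63/2) = 1/10 ✓

α = 1/10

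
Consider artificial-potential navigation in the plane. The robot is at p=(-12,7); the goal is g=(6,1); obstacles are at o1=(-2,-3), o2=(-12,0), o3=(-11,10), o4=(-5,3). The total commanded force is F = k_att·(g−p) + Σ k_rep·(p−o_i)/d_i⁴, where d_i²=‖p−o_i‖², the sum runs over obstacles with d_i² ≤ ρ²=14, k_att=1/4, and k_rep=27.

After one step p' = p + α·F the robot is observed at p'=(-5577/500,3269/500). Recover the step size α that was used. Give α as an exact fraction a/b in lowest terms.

α = 1/5

F_att = 1/4·(g−p) = 1/4·(18,-6) = (4.5000,-1.5000)
o1: d²=200 > ρ²=14 → inactive
o2: d²=49 > ρ²=14 → inactive
o3: d²=10 ≤ ρ²=14; F_rep = 27·(-1,-3)/10² = (-0.2700,-0.8100)
o4: d²=65 > ρ²=14 → inactive
F = F_att + ΣF_rep = (4.2300,-2.3100)
Δp = p'−p = (0.8460,-0.4620); α = Δx/Fx = (423/500) / (423/100) = 1/5
check: Δy/Fy = (-231/500) / (-231/100) = 1/5 ✓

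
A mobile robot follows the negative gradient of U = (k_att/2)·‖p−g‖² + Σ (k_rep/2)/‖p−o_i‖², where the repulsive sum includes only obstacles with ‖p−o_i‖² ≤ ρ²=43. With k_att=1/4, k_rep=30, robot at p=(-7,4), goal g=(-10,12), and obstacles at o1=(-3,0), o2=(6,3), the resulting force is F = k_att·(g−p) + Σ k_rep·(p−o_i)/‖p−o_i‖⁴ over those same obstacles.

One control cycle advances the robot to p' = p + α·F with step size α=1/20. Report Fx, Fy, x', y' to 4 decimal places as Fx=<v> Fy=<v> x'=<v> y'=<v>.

F_att = 1/4·(g−p) = 1/4·(-3,8) = (-0.7500,2.0000)
o1: d²=32 ≤ ρ²=43; F_rep = 30·(-4,4)/32² = (-0.1172,0.1172)
o2: d²=170 > ρ²=43 → inactive
F = F_att + ΣF_rep = (-0.8672,2.1172)
p' = p + 1/20·F = (-7.0434,4.1059)

Fx=-0.8672 Fy=2.1172 x'=-7.0434 y'=4.1059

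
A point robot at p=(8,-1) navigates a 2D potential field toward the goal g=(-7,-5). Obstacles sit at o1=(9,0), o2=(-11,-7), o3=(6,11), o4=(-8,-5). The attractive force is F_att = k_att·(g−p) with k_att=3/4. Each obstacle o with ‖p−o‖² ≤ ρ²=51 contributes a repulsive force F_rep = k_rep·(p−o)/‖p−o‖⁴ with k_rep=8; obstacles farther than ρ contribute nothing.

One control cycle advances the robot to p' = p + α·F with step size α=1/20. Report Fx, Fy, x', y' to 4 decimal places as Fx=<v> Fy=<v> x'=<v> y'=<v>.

F_att = 3/4·(g−p) = 3/4·(-15,-4) = (-11.2500,-3.0000)
o1: d²=2 ≤ ρ²=51; F_rep = 8·(-1,-1)/2² = (-2.0000,-2.0000)
o2: d²=397 > ρ²=51 → inactive
o3: d²=148 > ρ²=51 → inactive
o4: d²=272 > ρ²=51 → inactive
F = F_att + ΣF_rep = (-13.2500,-5.0000)
p' = p + 1/20·F = (7.3375,-1.2500)

Fx=-13.2500 Fy=-5.0000 x'=7.3375 y'=-1.2500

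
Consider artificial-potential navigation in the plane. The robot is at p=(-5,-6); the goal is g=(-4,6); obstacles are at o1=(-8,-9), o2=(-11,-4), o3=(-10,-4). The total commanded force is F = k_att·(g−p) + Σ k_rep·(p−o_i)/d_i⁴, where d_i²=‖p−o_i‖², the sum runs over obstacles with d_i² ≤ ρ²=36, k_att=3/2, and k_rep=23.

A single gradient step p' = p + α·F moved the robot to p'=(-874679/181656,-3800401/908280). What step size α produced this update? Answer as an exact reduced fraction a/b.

α = 1/10

F_att = 3/2·(g−p) = 3/2·(1,12) = (1.5000,18.0000)
o1: d²=18 ≤ ρ²=36; F_rep = 23·(3,3)/18² = (0.2130,0.2130)
o2: d²=40 > ρ²=36 → inactive
o3: d²=29 ≤ ρ²=36; F_rep = 23·(5,-2)/29² = (0.1367,-0.0547)
F = F_att + ΣF_rep = (1.8497,18.1583)
Δp = p'−p = (0.1850,1.8158); α = Δx/Fx = (33601/181656) / (168005/90828) = 1/10
check: Δy/Fy = (1649279/908280) / (1649279/90828) = 1/10 ✓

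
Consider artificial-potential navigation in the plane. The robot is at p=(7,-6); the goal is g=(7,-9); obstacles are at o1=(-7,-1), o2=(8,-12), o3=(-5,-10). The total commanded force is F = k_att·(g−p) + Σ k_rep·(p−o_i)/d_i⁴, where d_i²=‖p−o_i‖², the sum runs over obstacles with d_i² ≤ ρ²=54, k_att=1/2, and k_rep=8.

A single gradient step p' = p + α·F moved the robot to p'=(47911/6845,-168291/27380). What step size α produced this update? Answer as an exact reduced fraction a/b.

F_att = 1/2·(g−p) = 1/2·(0,-3) = (0.0000,-1.5000)
o1: d²=221 > ρ²=54 → inactive
o2: d²=37 ≤ ρ²=54; F_rep = 8·(-1,6)/37² = (-0.0058,0.0351)
o3: d²=160 > ρ²=54 → inactive
F = F_att + ΣF_rep = (-0.0058,-1.4649)
Δp = p'−p = (-0.0006,-0.1465); α = Δx/Fx = (-4/6845) / (-8/1369) = 1/10
check: Δy/Fy = (-4011/27380) / (-4011/2738) = 1/10 ✓

α = 1/10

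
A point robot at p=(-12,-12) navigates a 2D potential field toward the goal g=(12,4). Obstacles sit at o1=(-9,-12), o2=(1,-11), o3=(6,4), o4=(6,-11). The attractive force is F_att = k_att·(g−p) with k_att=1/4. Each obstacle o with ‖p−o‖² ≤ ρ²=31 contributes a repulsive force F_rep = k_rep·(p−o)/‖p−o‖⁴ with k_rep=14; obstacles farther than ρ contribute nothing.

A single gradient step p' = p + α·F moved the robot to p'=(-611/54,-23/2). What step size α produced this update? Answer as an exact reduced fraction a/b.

α = 1/8

F_att = 1/4·(g−p) = 1/4·(24,16) = (6.0000,4.0000)
o1: d²=9 ≤ ρ²=31; F_rep = 14·(-3,0)/9² = (-0.5185,0.0000)
o2: d²=170 > ρ²=31 → inactive
o3: d²=580 > ρ²=31 → inactive
o4: d²=325 > ρ²=31 → inactive
F = F_att + ΣF_rep = (5.4815,4.0000)
Δp = p'−p = (0.6852,0.5000); α = Δx/Fx = (37/54) / (148/27) = 1/8
check: Δy/Fy = (1/2) / (4) = 1/8 ✓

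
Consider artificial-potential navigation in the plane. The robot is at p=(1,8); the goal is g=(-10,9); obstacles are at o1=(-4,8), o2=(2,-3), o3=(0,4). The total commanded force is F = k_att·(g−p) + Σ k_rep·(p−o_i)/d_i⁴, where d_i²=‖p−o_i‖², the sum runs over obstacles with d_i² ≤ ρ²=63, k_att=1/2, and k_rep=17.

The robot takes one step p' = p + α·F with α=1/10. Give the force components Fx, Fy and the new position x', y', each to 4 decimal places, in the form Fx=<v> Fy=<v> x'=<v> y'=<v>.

Fx=-5.3052 Fy=0.7353 x'=0.4695 y'=8.0735

F_att = 1/2·(g−p) = 1/2·(-11,1) = (-5.5000,0.5000)
o1: d²=25 ≤ ρ²=63; F_rep = 17·(5,0)/25² = (0.1360,0.0000)
o2: d²=122 > ρ²=63 → inactive
o3: d²=17 ≤ ρ²=63; F_rep = 17·(1,4)/17² = (0.0588,0.2353)
F = F_att + ΣF_rep = (-5.3052,0.7353)
p' = p + 1/10·F = (0.4695,8.0735)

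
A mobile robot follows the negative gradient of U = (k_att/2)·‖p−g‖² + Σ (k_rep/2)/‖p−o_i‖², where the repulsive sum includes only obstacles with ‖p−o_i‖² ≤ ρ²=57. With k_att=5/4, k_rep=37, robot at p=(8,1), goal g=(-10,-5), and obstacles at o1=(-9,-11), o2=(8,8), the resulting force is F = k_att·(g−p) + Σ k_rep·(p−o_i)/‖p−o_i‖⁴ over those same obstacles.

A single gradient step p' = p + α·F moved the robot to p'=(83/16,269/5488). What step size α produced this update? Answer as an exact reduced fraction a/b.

α = 1/8

F_att = 5/4·(g−p) = 5/4·(-18,-6) = (-22.5000,-7.5000)
o1: d²=433 > ρ²=57 → inactive
o2: d²=49 ≤ ρ²=57; F_rep = 37·(0,-7)/49² = (0.0000,-0.1079)
F = F_att + ΣF_rep = (-22.5000,-7.6079)
Δp = p'−p = (-2.8125,-0.9510); α = Δx/Fx = (-45/16) / (-45/2) = 1/8
check: Δy/Fy = (-5219/5488) / (-5219/686) = 1/8 ✓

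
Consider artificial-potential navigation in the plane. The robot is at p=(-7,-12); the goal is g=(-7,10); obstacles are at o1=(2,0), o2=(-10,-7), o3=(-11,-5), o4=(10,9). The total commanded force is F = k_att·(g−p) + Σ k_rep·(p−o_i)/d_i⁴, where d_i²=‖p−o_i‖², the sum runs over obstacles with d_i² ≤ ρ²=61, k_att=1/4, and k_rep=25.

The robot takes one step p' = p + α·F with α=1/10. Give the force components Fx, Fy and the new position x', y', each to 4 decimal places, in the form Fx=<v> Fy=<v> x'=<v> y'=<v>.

F_att = 1/4·(g−p) = 1/4·(0,22) = (0.0000,5.5000)
o1: d²=225 > ρ²=61 → inactive
o2: d²=34 ≤ ρ²=61; F_rep = 25·(3,-5)/34² = (0.0649,-0.1081)
o3: d²=65 > ρ²=61 → inactive
o4: d²=730 > ρ²=61 → inactive
F = F_att + ΣF_rep = (0.0649,5.3919)
p' = p + 1/10·F = (-6.9935,-11.4608)

Fx=0.0649 Fy=5.3919 x'=-6.9935 y'=-11.4608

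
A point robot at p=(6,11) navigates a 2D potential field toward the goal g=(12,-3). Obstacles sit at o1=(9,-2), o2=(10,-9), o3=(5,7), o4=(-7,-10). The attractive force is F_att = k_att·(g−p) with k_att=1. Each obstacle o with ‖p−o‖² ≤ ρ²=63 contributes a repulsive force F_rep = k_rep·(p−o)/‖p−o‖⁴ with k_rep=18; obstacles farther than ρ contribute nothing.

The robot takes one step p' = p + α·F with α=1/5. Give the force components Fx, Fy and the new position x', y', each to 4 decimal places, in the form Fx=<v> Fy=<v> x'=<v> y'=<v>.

F_att = 1·(g−p) = 1·(6,-14) = (6.0000,-14.0000)
o1: d²=178 > ρ²=63 → inactive
o2: d²=416 > ρ²=63 → inactive
o3: d²=17 ≤ ρ²=63; F_rep = 18·(1,4)/17² = (0.0623,0.2491)
o4: d²=610 > ρ²=63 → inactive
F = F_att + ΣF_rep = (6.0623,-13.7509)
p' = p + 1/5·F = (7.2125,8.2498)

Fx=6.0623 Fy=-13.7509 x'=7.2125 y'=8.2498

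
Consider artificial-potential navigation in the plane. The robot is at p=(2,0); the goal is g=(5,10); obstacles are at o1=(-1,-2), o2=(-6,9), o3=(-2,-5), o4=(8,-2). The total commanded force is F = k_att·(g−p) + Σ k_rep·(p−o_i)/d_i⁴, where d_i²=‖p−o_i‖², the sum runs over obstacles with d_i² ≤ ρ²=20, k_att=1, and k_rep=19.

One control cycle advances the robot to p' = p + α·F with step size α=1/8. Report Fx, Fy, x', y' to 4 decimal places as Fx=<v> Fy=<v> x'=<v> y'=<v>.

Fx=3.3373 Fy=10.2249 x'=2.4172 y'=1.2781

F_att = 1·(g−p) = 1·(3,10) = (3.0000,10.0000)
o1: d²=13 ≤ ρ²=20; F_rep = 19·(3,2)/13² = (0.3373,0.2249)
o2: d²=145 > ρ²=20 → inactive
o3: d²=41 > ρ²=20 → inactive
o4: d²=40 > ρ²=20 → inactive
F = F_att + ΣF_rep = (3.3373,10.2249)
p' = p + 1/8·F = (2.4172,1.2781)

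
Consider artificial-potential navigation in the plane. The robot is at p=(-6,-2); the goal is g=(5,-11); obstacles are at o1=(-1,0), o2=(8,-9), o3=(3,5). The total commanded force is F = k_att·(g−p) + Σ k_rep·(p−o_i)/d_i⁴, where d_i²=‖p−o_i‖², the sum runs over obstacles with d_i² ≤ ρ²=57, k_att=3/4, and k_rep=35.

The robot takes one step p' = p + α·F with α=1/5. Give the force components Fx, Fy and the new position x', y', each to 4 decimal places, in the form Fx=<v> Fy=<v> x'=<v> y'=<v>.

Fx=8.0419 Fy=-6.8332 x'=-4.3916 y'=-3.3666

F_att = 3/4·(g−p) = 3/4·(11,-9) = (8.2500,-6.7500)
o1: d²=29 ≤ ρ²=57; F_rep = 35·(-5,-2)/29² = (-0.2081,-0.0832)
o2: d²=245 > ρ²=57 → inactive
o3: d²=130 > ρ²=57 → inactive
F = F_att + ΣF_rep = (8.0419,-6.8332)
p' = p + 1/5·F = (-4.3916,-3.3666)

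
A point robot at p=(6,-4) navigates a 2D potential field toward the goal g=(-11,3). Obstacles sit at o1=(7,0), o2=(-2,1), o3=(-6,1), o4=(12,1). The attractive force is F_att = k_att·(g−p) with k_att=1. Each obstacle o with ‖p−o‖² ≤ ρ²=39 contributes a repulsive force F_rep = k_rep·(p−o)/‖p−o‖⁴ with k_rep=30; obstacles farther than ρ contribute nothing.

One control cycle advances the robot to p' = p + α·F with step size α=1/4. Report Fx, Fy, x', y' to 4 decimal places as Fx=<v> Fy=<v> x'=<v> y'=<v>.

Fx=-17.1038 Fy=6.5848 x'=1.7240 y'=-2.3538

F_att = 1·(g−p) = 1·(-17,7) = (-17.0000,7.0000)
o1: d²=17 ≤ ρ²=39; F_rep = 30·(-1,-4)/17² = (-0.1038,-0.4152)
o2: d²=89 > ρ²=39 → inactive
o3: d²=169 > ρ²=39 → inactive
o4: d²=61 > ρ²=39 → inactive
F = F_att + ΣF_rep = (-17.1038,6.5848)
p' = p + 1/4·F = (1.7240,-2.3538)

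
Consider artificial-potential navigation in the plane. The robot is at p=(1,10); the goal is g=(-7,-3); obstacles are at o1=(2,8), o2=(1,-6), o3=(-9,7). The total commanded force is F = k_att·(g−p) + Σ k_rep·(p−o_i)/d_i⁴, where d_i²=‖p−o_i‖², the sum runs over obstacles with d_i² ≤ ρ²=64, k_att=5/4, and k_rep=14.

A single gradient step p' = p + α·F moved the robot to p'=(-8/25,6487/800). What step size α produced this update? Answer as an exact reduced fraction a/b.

F_att = 5/4·(g−p) = 5/4·(-8,-13) = (-10.0000,-16.2500)
o1: d²=5 ≤ ρ²=64; F_rep = 14·(-1,2)/5² = (-0.5600,1.1200)
o2: d²=256 > ρ²=64 → inactive
o3: d²=109 > ρ²=64 → inactive
F = F_att + ΣF_rep = (-10.5600,-15.1300)
Δp = p'−p = (-1.3200,-1.8913); α = Δx/Fx = (-33/25) / (-264/25) = 1/8
check: Δy/Fy = (-1513/800) / (-1513/100) = 1/8 ✓

α = 1/8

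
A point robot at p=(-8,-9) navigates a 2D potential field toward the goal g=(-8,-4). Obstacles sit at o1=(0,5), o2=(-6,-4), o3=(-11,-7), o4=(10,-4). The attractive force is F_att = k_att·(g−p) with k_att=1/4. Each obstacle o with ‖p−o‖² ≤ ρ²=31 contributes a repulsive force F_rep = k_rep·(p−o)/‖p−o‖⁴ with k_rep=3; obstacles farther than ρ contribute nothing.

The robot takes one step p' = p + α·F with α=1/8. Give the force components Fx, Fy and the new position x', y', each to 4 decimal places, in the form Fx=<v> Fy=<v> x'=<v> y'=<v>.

Fx=0.0461 Fy=1.1967 x'=-7.9942 y'=-8.8504

F_att = 1/4·(g−p) = 1/4·(0,5) = (0.0000,1.2500)
o1: d²=260 > ρ²=31 → inactive
o2: d²=29 ≤ ρ²=31; F_rep = 3·(-2,-5)/29² = (-0.0071,-0.0178)
o3: d²=13 ≤ ρ²=31; F_rep = 3·(3,-2)/13² = (0.0533,-0.0355)
o4: d²=349 > ρ²=31 → inactive
F = F_att + ΣF_rep = (0.0461,1.1967)
p' = p + 1/8·F = (-7.9942,-8.8504)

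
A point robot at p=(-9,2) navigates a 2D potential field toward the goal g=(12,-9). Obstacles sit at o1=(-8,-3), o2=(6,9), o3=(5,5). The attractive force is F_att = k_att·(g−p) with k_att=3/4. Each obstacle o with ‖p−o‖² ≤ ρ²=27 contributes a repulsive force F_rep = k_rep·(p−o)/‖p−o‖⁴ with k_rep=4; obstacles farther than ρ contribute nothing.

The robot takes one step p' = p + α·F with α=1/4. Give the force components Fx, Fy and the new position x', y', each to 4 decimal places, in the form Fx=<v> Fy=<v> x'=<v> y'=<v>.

F_att = 3/4·(g−p) = 3/4·(21,-11) = (15.7500,-8.2500)
o1: d²=26 ≤ ρ²=27; F_rep = 4·(-1,5)/26² = (-0.0059,0.0296)
o2: d²=274 > ρ²=27 → inactive
o3: d²=205 > ρ²=27 → inactive
F = F_att + ΣF_rep = (15.7441,-8.2204)
p' = p + 1/4·F = (-5.0640,-0.0551)

Fx=15.7441 Fy=-8.2204 x'=-5.0640 y'=-0.0551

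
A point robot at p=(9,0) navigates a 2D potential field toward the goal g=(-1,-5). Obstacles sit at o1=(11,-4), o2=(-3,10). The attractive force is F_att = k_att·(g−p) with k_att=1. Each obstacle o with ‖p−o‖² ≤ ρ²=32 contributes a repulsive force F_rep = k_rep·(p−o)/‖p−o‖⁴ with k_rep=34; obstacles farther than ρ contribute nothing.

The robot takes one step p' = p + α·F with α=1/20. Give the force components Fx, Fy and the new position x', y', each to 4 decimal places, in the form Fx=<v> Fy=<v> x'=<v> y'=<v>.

F_att = 1·(g−p) = 1·(-10,-5) = (-10.0000,-5.0000)
o1: d²=20 ≤ ρ²=32; F_rep = 34·(-2,4)/20² = (-0.1700,0.3400)
o2: d²=244 > ρ²=32 → inactive
F = F_att + ΣF_rep = (-10.1700,-4.6600)
p' = p + 1/20·F = (8.4915,-0.2330)

Fx=-10.1700 Fy=-4.6600 x'=8.4915 y'=-0.2330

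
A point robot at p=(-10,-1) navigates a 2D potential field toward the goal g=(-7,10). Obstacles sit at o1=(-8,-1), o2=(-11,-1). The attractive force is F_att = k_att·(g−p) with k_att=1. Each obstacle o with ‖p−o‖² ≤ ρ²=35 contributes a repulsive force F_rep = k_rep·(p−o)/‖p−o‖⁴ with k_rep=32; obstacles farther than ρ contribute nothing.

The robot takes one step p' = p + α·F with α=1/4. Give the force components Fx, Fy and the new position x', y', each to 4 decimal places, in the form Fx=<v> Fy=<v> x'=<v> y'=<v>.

Fx=31.0000 Fy=11.0000 x'=-2.2500 y'=1.7500

F_att = 1·(g−p) = 1·(3,11) = (3.0000,11.0000)
o1: d²=4 ≤ ρ²=35; F_rep = 32·(-2,0)/4² = (-4.0000,0.0000)
o2: d²=1 ≤ ρ²=35; F_rep = 32·(1,0)/1² = (32.0000,0.0000)
F = F_att + ΣF_rep = (31.0000,11.0000)
p' = p + 1/4·F = (-2.2500,1.7500)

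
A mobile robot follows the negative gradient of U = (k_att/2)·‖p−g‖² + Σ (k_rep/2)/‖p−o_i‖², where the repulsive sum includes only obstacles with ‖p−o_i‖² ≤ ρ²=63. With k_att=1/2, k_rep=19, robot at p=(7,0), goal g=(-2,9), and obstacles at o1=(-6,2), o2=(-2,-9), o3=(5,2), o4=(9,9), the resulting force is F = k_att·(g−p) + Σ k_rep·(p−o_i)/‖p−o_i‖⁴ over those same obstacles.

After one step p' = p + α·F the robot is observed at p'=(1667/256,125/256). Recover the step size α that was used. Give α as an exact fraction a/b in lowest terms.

F_att = 1/2·(g−p) = 1/2·(-9,9) = (-4.5000,4.5000)
o1: d²=173 > ρ²=63 → inactive
o2: d²=162 > ρ²=63 → inactive
o3: d²=8 ≤ ρ²=63; F_rep = 19·(2,-2)/8² = (0.5938,-0.5938)
o4: d²=85 > ρ²=63 → inactive
F = F_att + ΣF_rep = (-3.9062,3.9062)
Δp = p'−p = (-0.4883,0.4883); α = Δx/Fx = (-125/256) / (-125/32) = 1/8
check: Δy/Fy = (125/256) / (125/32) = 1/8 ✓

α = 1/8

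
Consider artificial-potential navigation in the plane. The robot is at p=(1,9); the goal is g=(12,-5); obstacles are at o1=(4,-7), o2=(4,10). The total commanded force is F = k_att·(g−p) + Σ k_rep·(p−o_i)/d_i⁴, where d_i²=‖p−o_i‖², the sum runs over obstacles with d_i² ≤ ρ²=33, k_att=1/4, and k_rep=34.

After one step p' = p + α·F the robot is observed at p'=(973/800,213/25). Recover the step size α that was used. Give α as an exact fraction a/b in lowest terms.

F_att = 1/4·(g−p) = 1/4·(11,-14) = (2.7500,-3.5000)
o1: d²=265 > ρ²=33 → inactive
o2: d²=10 ≤ ρ²=33; F_rep = 34·(-3,-1)/10² = (-1.0200,-0.3400)
F = F_att + ΣF_rep = (1.7300,-3.8400)
Δp = p'−p = (0.2162,-0.4800); α = Δx/Fx = (173/800) / (173/100) = 1/8
check: Δy/Fy = (-12/25) / (-96/25) = 1/8 ✓

α = 1/8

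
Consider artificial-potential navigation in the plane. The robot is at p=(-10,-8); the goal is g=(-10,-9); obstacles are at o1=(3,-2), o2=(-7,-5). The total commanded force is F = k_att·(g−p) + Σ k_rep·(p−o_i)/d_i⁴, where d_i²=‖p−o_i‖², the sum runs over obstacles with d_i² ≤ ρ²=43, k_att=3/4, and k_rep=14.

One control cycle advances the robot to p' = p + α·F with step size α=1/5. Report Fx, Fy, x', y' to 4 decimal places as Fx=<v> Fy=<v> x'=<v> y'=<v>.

F_att = 3/4·(g−p) = 3/4·(0,-1) = (0.0000,-0.7500)
o1: d²=205 > ρ²=43 → inactive
o2: d²=18 ≤ ρ²=43; F_rep = 14·(-3,-3)/18² = (-0.1296,-0.1296)
F = F_att + ΣF_rep = (-0.1296,-0.8796)
p' = p + 1/5·F = (-10.0259,-8.1759)

Fx=-0.1296 Fy=-0.8796 x'=-10.0259 y'=-8.1759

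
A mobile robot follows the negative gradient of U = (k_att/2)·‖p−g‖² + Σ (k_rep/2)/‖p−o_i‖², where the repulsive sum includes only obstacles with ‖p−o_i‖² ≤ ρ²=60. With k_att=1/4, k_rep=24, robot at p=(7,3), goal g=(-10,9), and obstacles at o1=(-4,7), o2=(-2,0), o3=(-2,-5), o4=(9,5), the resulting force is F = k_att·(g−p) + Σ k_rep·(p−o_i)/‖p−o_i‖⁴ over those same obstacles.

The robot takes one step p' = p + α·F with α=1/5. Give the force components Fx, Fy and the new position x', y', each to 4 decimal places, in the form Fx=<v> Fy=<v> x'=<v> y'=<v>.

Fx=-5.0000 Fy=0.7500 x'=6.0000 y'=3.1500

F_att = 1/4·(g−p) = 1/4·(-17,6) = (-4.2500,1.5000)
o1: d²=137 > ρ²=60 → inactive
o2: d²=90 > ρ²=60 → inactive
o3: d²=145 > ρ²=60 → inactive
o4: d²=8 ≤ ρ²=60; F_rep = 24·(-2,-2)/8² = (-0.7500,-0.7500)
F = F_att + ΣF_rep = (-5.0000,0.7500)
p' = p + 1/5·F = (6.0000,3.1500)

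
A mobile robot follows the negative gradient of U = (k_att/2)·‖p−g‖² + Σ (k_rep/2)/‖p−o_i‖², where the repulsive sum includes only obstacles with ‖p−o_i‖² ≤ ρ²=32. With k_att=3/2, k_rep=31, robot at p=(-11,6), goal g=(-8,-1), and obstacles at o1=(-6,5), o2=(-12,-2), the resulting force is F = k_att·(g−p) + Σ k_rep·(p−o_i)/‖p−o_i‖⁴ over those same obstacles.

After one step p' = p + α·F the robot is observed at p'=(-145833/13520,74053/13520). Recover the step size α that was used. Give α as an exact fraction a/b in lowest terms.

F_att = 3/2·(g−p) = 3/2·(3,-7) = (4.5000,-10.5000)
o1: d²=26 ≤ ρ²=32; F_rep = 31·(-5,1)/26² = (-0.2293,0.0459)
o2: d²=65 > ρ²=32 → inactive
F = F_att + ΣF_rep = (4.2707,-10.4541)
Δp = p'−p = (0.2135,-0.5227); α = Δx/Fx = (2887/13520) / (2887/676) = 1/20
check: Δy/Fy = (-7067/13520) / (-7067/676) = 1/20 ✓

α = 1/20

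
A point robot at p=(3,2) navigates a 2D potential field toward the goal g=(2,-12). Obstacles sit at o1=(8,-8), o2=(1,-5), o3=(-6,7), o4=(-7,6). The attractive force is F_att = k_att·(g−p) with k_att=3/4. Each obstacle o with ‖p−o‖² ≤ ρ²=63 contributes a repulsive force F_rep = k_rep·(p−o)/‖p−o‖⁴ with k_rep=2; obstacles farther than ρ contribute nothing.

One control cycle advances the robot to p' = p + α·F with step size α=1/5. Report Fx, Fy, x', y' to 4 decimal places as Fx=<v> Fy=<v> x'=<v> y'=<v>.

Fx=-0.7486 Fy=-10.4950 x'=2.8503 y'=-0.0990

F_att = 3/4·(g−p) = 3/4·(-1,-14) = (-0.7500,-10.5000)
o1: d²=125 > ρ²=63 → inactive
o2: d²=53 ≤ ρ²=63; F_rep = 2·(2,7)/53² = (0.0014,0.0050)
o3: d²=106 > ρ²=63 → inactive
o4: d²=116 > ρ²=63 → inactive
F = F_att + ΣF_rep = (-0.7486,-10.4950)
p' = p + 1/5·F = (2.8503,-0.0990)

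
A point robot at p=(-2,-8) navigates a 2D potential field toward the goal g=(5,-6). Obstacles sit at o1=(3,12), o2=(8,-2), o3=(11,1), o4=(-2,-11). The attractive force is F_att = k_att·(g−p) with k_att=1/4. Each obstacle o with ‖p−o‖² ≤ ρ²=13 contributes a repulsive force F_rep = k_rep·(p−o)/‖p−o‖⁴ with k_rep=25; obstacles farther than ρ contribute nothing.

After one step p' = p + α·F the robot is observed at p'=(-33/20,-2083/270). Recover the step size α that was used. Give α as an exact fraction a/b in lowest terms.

F_att = 1/4·(g−p) = 1/4·(7,2) = (1.7500,0.5000)
o1: d²=425 > ρ²=13 → inactive
o2: d²=136 > ρ²=13 → inactive
o3: d²=250 > ρ²=13 → inactive
o4: d²=9 ≤ ρ²=13; F_rep = 25·(0,3)/9² = (0.0000,0.9259)
F = F_att + ΣF_rep = (1.7500,1.4259)
Δp = p'−p = (0.3500,0.2852); α = Δx/Fx = (7/20) / (7/4) = 1/5
check: Δy/Fy = (77/270) / (77/54) = 1/5 ✓

α = 1/5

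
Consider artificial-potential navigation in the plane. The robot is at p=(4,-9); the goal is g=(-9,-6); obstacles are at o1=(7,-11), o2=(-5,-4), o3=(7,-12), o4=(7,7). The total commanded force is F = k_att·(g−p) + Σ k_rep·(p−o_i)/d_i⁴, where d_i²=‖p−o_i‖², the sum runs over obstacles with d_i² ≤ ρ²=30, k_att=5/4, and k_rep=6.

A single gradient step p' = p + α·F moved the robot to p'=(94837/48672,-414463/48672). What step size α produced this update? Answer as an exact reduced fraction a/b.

α = 1/8

F_att = 5/4·(g−p) = 5/4·(-13,3) = (-16.2500,3.7500)
o1: d²=13 ≤ ρ²=30; F_rep = 6·(-3,2)/13² = (-0.1065,0.0710)
o2: d²=106 > ρ²=30 → inactive
o3: d²=18 ≤ ρ²=30; F_rep = 6·(-3,3)/18² = (-0.0556,0.0556)
o4: d²=265 > ρ²=30 → inactive
F = F_att + ΣF_rep = (-16.4121,3.8766)
Δp = p'−p = (-2.0515,0.4846); α = Δx/Fx = (-99851/48672) / (-99851/6084) = 1/8
check: Δy/Fy = (23585/48672) / (23585/6084) = 1/8 ✓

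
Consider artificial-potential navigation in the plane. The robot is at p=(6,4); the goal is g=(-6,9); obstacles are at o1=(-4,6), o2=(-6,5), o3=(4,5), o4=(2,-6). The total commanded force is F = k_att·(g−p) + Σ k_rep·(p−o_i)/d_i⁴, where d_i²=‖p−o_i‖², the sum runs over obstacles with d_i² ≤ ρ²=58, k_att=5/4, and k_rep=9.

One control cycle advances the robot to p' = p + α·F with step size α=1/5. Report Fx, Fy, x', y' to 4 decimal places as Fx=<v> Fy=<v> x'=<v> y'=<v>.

F_att = 5/4·(g−p) = 5/4·(-12,5) = (-15.0000,6.2500)
o1: d²=104 > ρ²=58 → inactive
o2: d²=145 > ρ²=58 → inactive
o3: d²=5 ≤ ρ²=58; F_rep = 9·(2,-1)/5² = (0.7200,-0.3600)
o4: d²=116 > ρ²=58 → inactive
F = F_att + ΣF_rep = (-14.2800,5.8900)
p' = p + 1/5·F = (3.1440,5.1780)

Fx=-14.2800 Fy=5.8900 x'=3.1440 y'=5.1780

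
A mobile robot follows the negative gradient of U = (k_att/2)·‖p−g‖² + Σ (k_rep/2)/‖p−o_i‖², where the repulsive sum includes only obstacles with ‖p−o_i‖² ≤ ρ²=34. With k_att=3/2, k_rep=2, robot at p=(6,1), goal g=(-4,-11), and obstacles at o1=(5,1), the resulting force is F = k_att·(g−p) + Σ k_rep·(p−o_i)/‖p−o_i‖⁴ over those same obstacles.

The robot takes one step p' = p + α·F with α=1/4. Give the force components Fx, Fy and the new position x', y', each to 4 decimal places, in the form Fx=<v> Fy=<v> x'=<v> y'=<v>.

Fx=-13.0000 Fy=-18.0000 x'=2.7500 y'=-3.5000

F_att = 3/2·(g−p) = 3/2·(-10,-12) = (-15.0000,-18.0000)
o1: d²=1 ≤ ρ²=34; F_rep = 2·(1,0)/1² = (2.0000,0.0000)
F = F_att + ΣF_rep = (-13.0000,-18.0000)
p' = p + 1/4·F = (2.7500,-3.5000)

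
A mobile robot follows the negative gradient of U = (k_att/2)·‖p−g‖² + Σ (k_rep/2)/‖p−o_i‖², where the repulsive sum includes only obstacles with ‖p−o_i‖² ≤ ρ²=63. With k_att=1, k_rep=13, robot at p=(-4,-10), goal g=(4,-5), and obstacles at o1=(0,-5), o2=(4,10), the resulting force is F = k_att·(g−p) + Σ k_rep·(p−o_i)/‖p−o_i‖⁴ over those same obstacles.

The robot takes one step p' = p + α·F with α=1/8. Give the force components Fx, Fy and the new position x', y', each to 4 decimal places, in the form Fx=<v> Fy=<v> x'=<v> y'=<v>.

Fx=7.9691 Fy=4.9613 x'=-3.0039 y'=-9.3798

F_att = 1·(g−p) = 1·(8,5) = (8.0000,5.0000)
o1: d²=41 ≤ ρ²=63; F_rep = 13·(-4,-5)/41² = (-0.0309,-0.0387)
o2: d²=464 > ρ²=63 → inactive
F = F_att + ΣF_rep = (7.9691,4.9613)
p' = p + 1/8·F = (-3.0039,-9.3798)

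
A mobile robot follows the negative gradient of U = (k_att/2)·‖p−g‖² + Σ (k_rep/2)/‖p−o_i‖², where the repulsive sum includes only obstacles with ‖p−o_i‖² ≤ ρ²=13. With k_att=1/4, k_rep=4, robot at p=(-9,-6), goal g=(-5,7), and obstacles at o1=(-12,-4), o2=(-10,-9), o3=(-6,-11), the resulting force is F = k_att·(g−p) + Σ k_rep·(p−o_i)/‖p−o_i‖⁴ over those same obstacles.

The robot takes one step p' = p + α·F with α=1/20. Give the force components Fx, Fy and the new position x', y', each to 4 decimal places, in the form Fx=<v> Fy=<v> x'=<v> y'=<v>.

Fx=1.1110 Fy=3.3227 x'=-8.9444 y'=-5.8339

F_att = 1/4·(g−p) = 1/4·(4,13) = (1.0000,3.2500)
o1: d²=13 ≤ ρ²=13; F_rep = 4·(3,-2)/13² = (0.0710,-0.0473)
o2: d²=10 ≤ ρ²=13; F_rep = 4·(1,3)/10² = (0.0400,0.1200)
o3: d²=34 > ρ²=13 → inactive
F = F_att + ΣF_rep = (1.1110,3.3227)
p' = p + 1/20·F = (-8.9444,-5.8339)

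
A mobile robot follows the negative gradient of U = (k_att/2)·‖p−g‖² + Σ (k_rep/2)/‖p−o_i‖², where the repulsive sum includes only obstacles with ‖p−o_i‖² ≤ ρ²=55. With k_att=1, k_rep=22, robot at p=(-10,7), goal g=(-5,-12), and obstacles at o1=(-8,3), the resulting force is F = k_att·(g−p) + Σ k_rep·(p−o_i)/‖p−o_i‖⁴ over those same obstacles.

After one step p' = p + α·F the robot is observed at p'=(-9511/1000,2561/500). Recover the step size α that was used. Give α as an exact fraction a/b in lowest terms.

F_att = 1·(g−p) = 1·(5,-19) = (5.0000,-19.0000)
o1: d²=20 ≤ ρ²=55; F_rep = 22·(-2,4)/20² = (-0.1100,0.2200)
F = F_att + ΣF_rep = (4.8900,-18.7800)
Δp = p'−p = (0.4890,-1.8780); α = Δx/Fx = (489/1000) / (489/100) = 1/10
check: Δy/Fy = (-939/500) / (-939/50) = 1/10 ✓

α = 1/10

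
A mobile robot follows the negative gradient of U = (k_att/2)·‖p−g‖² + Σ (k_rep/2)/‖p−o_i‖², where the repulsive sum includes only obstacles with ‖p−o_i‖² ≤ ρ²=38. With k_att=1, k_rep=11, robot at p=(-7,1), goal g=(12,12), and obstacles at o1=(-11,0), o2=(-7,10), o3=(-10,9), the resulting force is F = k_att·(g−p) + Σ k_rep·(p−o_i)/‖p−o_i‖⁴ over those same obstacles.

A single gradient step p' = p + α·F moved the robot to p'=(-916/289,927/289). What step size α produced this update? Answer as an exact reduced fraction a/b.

α = 1/5

F_att = 1·(g−p) = 1·(19,11) = (19.0000,11.0000)
o1: d²=17 ≤ ρ²=38; F_rep = 11·(4,1)/17² = (0.1522,0.0381)
o2: d²=81 > ρ²=38 → inactive
o3: d²=73 > ρ²=38 → inactive
F = F_att + ΣF_rep = (19.1522,11.0381)
Δp = p'−p = (3.8304,2.2076); α = Δx/Fx = (1107/289) / (5535/289) = 1/5
check: Δy/Fy = (638/289) / (3190/289) = 1/5 ✓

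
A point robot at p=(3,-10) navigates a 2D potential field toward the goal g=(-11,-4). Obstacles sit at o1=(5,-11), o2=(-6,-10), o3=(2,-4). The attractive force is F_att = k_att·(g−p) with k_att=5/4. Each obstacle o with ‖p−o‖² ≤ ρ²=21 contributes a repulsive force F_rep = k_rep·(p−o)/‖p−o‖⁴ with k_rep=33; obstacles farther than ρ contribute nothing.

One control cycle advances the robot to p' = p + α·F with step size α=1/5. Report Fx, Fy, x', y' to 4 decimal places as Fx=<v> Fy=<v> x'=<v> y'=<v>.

Fx=-20.1400 Fy=8.8200 x'=-1.0280 y'=-8.2360

F_att = 5/4·(g−p) = 5/4·(-14,6) = (-17.5000,7.5000)
o1: d²=5 ≤ ρ²=21; F_rep = 33·(-2,1)/5² = (-2.6400,1.3200)
o2: d²=81 > ρ²=21 → inactive
o3: d²=37 > ρ²=21 → inactive
F = F_att + ΣF_rep = (-20.1400,8.8200)
p' = p + 1/5·F = (-1.0280,-8.2360)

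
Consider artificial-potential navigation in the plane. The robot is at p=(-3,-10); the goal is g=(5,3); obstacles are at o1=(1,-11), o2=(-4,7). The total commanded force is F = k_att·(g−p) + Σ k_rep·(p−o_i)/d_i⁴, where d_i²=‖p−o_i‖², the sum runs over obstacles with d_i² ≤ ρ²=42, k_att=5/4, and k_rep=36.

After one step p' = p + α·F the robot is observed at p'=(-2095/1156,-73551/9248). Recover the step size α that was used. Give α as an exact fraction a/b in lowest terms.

F_att = 5/4·(g−p) = 5/4·(8,13) = (10.0000,16.2500)
o1: d²=17 ≤ ρ²=42; F_rep = 36·(-4,1)/17² = (-0.4983,0.1246)
o2: d²=290 > ρ²=42 → inactive
F = F_att + ΣF_rep = (9.5017,16.3746)
Δp = p'−p = (1.1877,2.0468); α = Δx/Fx = (1373/1156) / (2746/289) = 1/8
check: Δy/Fy = (18929/9248) / (18929/1156) = 1/8 ✓

α = 1/8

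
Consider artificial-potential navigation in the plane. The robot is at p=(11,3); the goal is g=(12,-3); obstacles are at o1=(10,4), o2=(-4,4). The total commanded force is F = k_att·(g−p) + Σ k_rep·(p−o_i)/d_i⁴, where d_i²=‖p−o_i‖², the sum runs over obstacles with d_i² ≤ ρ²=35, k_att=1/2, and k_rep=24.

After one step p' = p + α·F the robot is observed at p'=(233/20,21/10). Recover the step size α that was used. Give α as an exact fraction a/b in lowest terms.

F_att = 1/2·(g−p) = 1/2·(1,-6) = (0.5000,-3.0000)
o1: d²=2 ≤ ρ²=35; F_rep = 24·(1,-1)/2² = (6.0000,-6.0000)
o2: d²=226 > ρ²=35 → inactive
F = F_att + ΣF_rep = (6.5000,-9.0000)
Δp = p'−p = (0.6500,-0.9000); α = Δx/Fx = (13/20) / (13/2) = 1/10
check: Δy/Fy = (-9/10) / (-9) = 1/10 ✓

α = 1/10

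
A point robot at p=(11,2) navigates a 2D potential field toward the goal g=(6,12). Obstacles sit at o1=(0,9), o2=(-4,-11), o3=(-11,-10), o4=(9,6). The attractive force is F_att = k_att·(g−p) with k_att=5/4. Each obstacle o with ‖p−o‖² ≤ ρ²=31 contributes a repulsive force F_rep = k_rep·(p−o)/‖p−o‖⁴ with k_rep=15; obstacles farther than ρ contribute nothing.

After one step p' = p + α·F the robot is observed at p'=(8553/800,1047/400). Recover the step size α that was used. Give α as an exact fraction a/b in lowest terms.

F_att = 5/4·(g−p) = 5/4·(-5,10) = (-6.2500,12.5000)
o1: d²=170 > ρ²=31 → inactive
o2: d²=394 > ρ²=31 → inactive
o3: d²=628 > ρ²=31 → inactive
o4: d²=20 ≤ ρ²=31; F_rep = 15·(2,-4)/20² = (0.0750,-0.1500)
F = F_att + ΣF_rep = (-6.1750,12.3500)
Δp = p'−p = (-0.3088,0.6175); α = Δx/Fx = (-247/800) / (-247/40) = 1/20
check: Δy/Fy = (247/400) / (247/20) = 1/20 ✓

α = 1/20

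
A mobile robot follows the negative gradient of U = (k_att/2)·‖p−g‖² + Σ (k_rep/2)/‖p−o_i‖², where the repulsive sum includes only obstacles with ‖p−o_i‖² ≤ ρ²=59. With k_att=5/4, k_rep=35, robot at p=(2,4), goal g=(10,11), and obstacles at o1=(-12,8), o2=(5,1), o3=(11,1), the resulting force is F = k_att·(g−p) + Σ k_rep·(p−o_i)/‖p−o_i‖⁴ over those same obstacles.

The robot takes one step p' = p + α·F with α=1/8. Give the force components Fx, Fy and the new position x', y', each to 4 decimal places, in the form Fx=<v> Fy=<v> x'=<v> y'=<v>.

Fx=9.6759 Fy=9.0741 x'=3.2095 y'=5.1343

F_att = 5/4·(g−p) = 5/4·(8,7) = (10.0000,8.7500)
o1: d²=212 > ρ²=59 → inactive
o2: d²=18 ≤ ρ²=59; F_rep = 35·(-3,3)/18² = (-0.3241,0.3241)
o3: d²=90 > ρ²=59 → inactive
F = F_att + ΣF_rep = (9.6759,9.0741)
p' = p + 1/8·F = (3.2095,5.1343)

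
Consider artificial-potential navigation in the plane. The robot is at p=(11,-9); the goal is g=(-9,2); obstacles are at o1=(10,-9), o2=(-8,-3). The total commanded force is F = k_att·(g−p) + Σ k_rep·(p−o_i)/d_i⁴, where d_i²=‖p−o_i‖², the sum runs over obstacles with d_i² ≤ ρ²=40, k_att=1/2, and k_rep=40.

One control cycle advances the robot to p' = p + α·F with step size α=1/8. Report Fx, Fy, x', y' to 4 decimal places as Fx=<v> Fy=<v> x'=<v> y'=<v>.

F_att = 1/2·(g−p) = 1/2·(-20,11) = (-10.0000,5.5000)
o1: d²=1 ≤ ρ²=40; F_rep = 40·(1,0)/1² = (40.0000,0.0000)
o2: d²=397 > ρ²=40 → inactive
F = F_att + ΣF_rep = (30.0000,5.5000)
p' = p + 1/8·F = (14.7500,-8.3125)

Fx=30.0000 Fy=5.5000 x'=14.7500 y'=-8.3125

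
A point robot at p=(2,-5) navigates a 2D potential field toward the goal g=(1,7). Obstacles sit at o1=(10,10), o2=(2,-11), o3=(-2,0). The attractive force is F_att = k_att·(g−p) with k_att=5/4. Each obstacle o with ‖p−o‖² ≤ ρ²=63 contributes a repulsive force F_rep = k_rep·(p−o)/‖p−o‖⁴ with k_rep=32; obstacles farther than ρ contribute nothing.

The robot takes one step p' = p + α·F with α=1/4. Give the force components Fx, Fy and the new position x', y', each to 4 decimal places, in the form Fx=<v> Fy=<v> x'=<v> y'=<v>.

F_att = 5/4·(g−p) = 5/4·(-1,12) = (-1.2500,15.0000)
o1: d²=289 > ρ²=63 → inactive
o2: d²=36 ≤ ρ²=63; F_rep = 32·(0,6)/36² = (0.0000,0.1481)
o3: d²=41 ≤ ρ²=63; F_rep = 32·(4,-5)/41² = (0.0761,-0.0952)
F = F_att + ΣF_rep = (-1.1739,15.0530)
p' = p + 1/4·F = (1.7065,-1.2368)

Fx=-1.1739 Fy=15.0530 x'=1.7065 y'=-1.2368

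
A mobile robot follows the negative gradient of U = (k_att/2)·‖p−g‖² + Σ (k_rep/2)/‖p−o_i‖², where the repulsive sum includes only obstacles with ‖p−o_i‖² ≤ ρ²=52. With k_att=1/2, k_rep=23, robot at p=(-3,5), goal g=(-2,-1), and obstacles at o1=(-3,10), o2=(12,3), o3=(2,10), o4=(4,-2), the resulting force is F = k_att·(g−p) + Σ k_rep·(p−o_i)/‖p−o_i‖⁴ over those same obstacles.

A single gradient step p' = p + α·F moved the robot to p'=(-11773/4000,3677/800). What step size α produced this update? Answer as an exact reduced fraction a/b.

α = 1/8

F_att = 1/2·(g−p) = 1/2·(1,-6) = (0.5000,-3.0000)
o1: d²=25 ≤ ρ²=52; F_rep = 23·(0,-5)/25² = (0.0000,-0.1840)
o2: d²=229 > ρ²=52 → inactive
o3: d²=50 ≤ ρ²=52; F_rep = 23·(-5,-5)/50² = (-0.0460,-0.0460)
o4: d²=98 > ρ²=52 → inactive
F = F_att + ΣF_rep = (0.4540,-3.2300)
Δp = p'−p = (0.0568,-0.4037); α = Δx/Fx = (227/4000) / (227/500) = 1/8
check: Δy/Fy = (-323/800) / (-323/100) = 1/8 ✓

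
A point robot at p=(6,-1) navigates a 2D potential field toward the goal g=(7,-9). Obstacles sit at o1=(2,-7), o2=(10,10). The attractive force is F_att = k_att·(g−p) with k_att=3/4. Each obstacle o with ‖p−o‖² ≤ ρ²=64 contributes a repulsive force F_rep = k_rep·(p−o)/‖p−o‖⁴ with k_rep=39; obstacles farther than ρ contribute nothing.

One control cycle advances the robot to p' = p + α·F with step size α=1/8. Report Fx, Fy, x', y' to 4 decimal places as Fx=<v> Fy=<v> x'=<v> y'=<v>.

Fx=0.8077 Fy=-5.9135 x'=6.1010 y'=-1.7392

F_att = 3/4·(g−p) = 3/4·(1,-8) = (0.7500,-6.0000)
o1: d²=52 ≤ ρ²=64; F_rep = 39·(4,6)/52² = (0.0577,0.0865)
o2: d²=137 > ρ²=64 → inactive
F = F_att + ΣF_rep = (0.8077,-5.9135)
p' = p + 1/8·F = (6.1010,-1.7392)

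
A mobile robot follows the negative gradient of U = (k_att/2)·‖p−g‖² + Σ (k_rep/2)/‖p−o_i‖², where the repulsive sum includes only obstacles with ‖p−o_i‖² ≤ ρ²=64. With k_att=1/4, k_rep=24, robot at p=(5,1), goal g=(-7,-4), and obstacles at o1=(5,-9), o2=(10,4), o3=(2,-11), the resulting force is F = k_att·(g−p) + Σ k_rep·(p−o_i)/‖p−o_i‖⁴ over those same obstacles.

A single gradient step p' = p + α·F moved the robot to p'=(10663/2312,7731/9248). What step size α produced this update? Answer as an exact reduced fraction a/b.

α = 1/8

F_att = 1/4·(g−p) = 1/4·(-12,-5) = (-3.0000,-1.2500)
o1: d²=100 > ρ²=64 → inactive
o2: d²=34 ≤ ρ²=64; F_rep = 24·(-5,-3)/34² = (-0.1038,-0.0623)
o3: d²=153 > ρ²=64 → inactive
F = F_att + ΣF_rep = (-3.1038,-1.3123)
Δp = p'−p = (-0.3880,-0.1640); α = Δx/Fx = (-897/2312) / (-897/289) = 1/8
check: Δy/Fy = (-1517/9248) / (-1517/1156) = 1/8 ✓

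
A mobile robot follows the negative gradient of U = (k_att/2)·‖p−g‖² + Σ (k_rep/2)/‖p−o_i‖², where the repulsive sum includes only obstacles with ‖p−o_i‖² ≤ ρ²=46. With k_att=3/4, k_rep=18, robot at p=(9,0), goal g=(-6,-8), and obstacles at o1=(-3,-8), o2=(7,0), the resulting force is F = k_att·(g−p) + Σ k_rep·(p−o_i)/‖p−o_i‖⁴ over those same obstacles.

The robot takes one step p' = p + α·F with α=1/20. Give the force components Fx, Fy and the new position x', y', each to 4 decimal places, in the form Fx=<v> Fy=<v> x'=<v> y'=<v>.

Fx=-9.0000 Fy=-6.0000 x'=8.5500 y'=-0.3000

F_att = 3/4·(g−p) = 3/4·(-15,-8) = (-11.2500,-6.0000)
o1: d²=208 > ρ²=46 → inactive
o2: d²=4 ≤ ρ²=46; F_rep = 18·(2,0)/4² = (2.2500,0.0000)
F = F_att + ΣF_rep = (-9.0000,-6.0000)
p' = p + 1/20·F = (8.5500,-0.3000)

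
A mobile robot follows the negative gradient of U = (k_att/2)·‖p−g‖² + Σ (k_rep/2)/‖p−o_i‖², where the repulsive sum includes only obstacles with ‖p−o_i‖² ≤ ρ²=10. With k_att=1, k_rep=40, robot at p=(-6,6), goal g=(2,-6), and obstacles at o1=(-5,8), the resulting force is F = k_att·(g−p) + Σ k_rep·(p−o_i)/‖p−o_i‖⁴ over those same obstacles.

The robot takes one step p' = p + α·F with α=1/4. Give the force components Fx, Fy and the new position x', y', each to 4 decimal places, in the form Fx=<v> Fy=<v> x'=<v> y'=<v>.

Fx=6.4000 Fy=-15.2000 x'=-4.4000 y'=2.2000

F_att = 1·(g−p) = 1·(8,-12) = (8.0000,-12.0000)
o1: d²=5 ≤ ρ²=10; F_rep = 40·(-1,-2)/5² = (-1.6000,-3.2000)
F = F_att + ΣF_rep = (6.4000,-15.2000)
p' = p + 1/4·F = (-4.4000,2.2000)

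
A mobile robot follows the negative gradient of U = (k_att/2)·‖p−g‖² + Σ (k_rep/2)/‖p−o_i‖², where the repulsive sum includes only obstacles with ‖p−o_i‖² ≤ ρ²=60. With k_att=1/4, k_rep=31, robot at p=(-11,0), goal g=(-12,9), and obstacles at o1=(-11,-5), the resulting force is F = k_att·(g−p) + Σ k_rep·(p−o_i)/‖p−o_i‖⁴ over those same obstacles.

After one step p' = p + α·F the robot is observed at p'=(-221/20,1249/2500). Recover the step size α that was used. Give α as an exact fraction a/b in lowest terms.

F_att = 1/4·(g−p) = 1/4·(-1,9) = (-0.2500,2.2500)
o1: d²=25 ≤ ρ²=60; F_rep = 31·(0,5)/25² = (0.0000,0.2480)
F = F_att + ΣF_rep = (-0.2500,2.4980)
Δp = p'−p = (-0.0500,0.4996); α = Δx/Fx = (-1/20) / (-1/4) = 1/5
check: Δy/Fy = (1249/2500) / (1249/500) = 1/5 ✓

α = 1/5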